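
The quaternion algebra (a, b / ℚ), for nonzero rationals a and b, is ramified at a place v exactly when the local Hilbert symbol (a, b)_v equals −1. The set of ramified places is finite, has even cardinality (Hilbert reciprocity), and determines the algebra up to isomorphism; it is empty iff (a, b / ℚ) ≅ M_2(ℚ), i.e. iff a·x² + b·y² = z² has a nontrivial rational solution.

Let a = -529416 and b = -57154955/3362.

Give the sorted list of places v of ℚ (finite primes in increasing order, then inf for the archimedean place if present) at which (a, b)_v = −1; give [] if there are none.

(a, b) ≡ (-1634, -5590) mod (ℚ^×)²; places V = {2, 3, 5, 11, 13, 19, 41, 43, ∞}.
(a,b)_2: α=3, β=-1; u≡7, v≡5 (mod 8); ε(u)ε(v)=1·0, αω(v)=3·1, βω(u)=-1·0; sum ≡ 1  ⇒  -1.
(a,b)_41: α=0, u≡17; β=-2, v≡35 (mod 41); (17|41)=-1, (35|41)=-1; sign (−1)^0·-1^-2·-1^0 = +1.
(a,b)_11: α=0, u≡3; β=2, v≡1 (mod 11); (3|11)=+1, (1|11)=+1; sign (−1)^0·+1^2·+1^0 = +1.
(a,b)_∞: sgn(-1634)=−, sgn(-5590)=−, so -1.
(a,b)_5: α=0, u≡4; β=1, v≡2 (mod 5); (4|5)=+1, (2|5)=-1; sign (−1)^0·+1^1·-1^0 = +1.
(a,b)_43: α=1, u≡29; β=1, v≡20 (mod 43); (29|43)=-1, (20|43)=-1; sign (−1)^1·-1^1·-1^1 = -1.
(a,b)_3: α=4, u≡1; β=0, v≡2 (mod 3); (1|3)=+1, (2|3)=-1; sign (−1)^0·+1^0·-1^4 = +1.
(a,b)_13: α=0, u≡9; β=3, v≡3 (mod 13); (9|13)=+1, (3|13)=+1; sign (−1)^0·+1^3·+1^0 = +1.
(a,b)_19: α=1, u≡9; β=0, v≡10 (mod 19); (9|19)=+1, (10|19)=-1; sign (−1)^0·+1^0·-1^1 = -1.
Ram(-1634, -5590) = {2, 19, 43, ∞}; no ℚ_2-point on the conic.

[2, 19, 43, inf]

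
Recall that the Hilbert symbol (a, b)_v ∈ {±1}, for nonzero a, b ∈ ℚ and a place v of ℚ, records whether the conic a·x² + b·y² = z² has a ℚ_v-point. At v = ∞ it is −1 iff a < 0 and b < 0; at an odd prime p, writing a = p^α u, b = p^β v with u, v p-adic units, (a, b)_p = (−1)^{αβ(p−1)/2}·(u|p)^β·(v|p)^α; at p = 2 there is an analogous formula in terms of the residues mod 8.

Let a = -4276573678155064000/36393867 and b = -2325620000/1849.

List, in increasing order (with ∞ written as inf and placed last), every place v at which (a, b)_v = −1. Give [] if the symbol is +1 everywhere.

(a, b) ≡ (-2145, -2) mod (ℚ^×)²; places V = {2, 3, 5, 11, 13, 19, 29, 31, 43, ∞}.
(a,b)_3: α=-9, u≡2; β=0, v≡1 (mod 3); (2|3)=-1, (1|3)=+1; sign (−1)^0·-1^0·+1^-9 = +1.
(a,b)_5: α=3, u≡4; β=4, v≡2 (mod 5); (4|5)=+1, (2|5)=-1; sign (−1)^0·+1^4·-1^3 = -1.
(a,b)_13: α=1, u≡1; β=0, v≡8 (mod 13); (1|13)=+1, (8|13)=-1; sign (−1)^0·+1^0·-1^1 = -1.
(a,b)_29: α=4, u≡24; β=0, v≡17 (mod 29); (24|29)=+1, (17|29)=-1; sign (−1)^0·+1^0·-1^4 = +1.
(a,b)_2: α=6, β=5; u≡7, v≡7 (mod 8); ε(u)ε(v)=1·1, αω(v)=6·0, βω(u)=5·0; sum ≡ 1  ⇒  -1.
(a,b)_∞: sgn(-2145)=−, sgn(-2)=−, so -1.
(a,b)_31: α=0, u≡8; β=2, v≡24 (mod 31); (8|31)=+1, (24|31)=-1; sign (−1)^0·+1^2·-1^0 = +1.
(a,b)_43: α=-2, u≡27; β=-2, v≡41 (mod 43); (27|43)=-1, (41|43)=+1; sign (−1)^0·-1^-2·+1^-2 = +1.
(a,b)_19: α=2, u≡15; β=0, v≡17 (mod 19); (15|19)=-1, (17|19)=+1; sign (−1)^0·-1^0·+1^2 = +1.
(a,b)_11: α=5, u≡9; β=2, v≡3 (mod 11); (9|11)=+1, (3|11)=+1; sign (−1)^0·+1^2·+1^5 = +1.
(-2145, -2 / ℚ) ramifies at {2, 5, 13, ∞}: a division algebra.

[2, 5, 13, inf]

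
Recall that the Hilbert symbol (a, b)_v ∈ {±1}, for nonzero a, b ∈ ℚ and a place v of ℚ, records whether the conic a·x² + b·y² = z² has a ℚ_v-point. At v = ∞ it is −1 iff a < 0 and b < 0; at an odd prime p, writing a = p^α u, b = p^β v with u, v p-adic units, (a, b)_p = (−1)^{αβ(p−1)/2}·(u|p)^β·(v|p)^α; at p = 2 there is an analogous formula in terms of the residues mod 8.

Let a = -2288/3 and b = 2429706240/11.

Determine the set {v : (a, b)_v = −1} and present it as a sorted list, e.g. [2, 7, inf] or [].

[2, 11]

Mod squares: a ≡ -429, b ≡ 4290. Check v ∈ {∞, 2, 3, 5, 11, 13}.
v=2: v_2(a)=4, v_2(b)=13; units ≡ 3, 1 (mod 8); ε·ε+αω+βω = 1·0+4·0+13·1 ≡ 1  ⇒  (a,b)_2 = -1.
v=3: a=3^-1·(≡1), b=3^3·(≡2) mod 3; (1|3)=+1, (2|3)=-1; (−1)^{-1·3·1}·(+1)^3·(-1)^-1 = +1.
v=5: a=5^0·(≡4), b=5^1·(≡3) mod 5; (4|5)=+1, (3|5)=-1; (−1)^{0·1·2}·(+1)^1·(-1)^0 = +1.
v=∞: -429 < 0 and 4290 > 0  ⇒  (a,b)_∞ = +1.
v=11: a=11^1·(≡4), b=11^-1·(≡5) mod 11; (4|11)=+1, (5|11)=+1; (−1)^{1·-1·5}·(+1)^-1·(+1)^1 = -1.
v=13: a=13^1·(≡2), b=13^3·(≡8) mod 13; (2|13)=-1, (8|13)=-1; (−1)^{1·3·6}·(-1)^3·(-1)^1 = +1.
|Ram(-429, 4290)| = 2, even; anisotropic at {2, 11}.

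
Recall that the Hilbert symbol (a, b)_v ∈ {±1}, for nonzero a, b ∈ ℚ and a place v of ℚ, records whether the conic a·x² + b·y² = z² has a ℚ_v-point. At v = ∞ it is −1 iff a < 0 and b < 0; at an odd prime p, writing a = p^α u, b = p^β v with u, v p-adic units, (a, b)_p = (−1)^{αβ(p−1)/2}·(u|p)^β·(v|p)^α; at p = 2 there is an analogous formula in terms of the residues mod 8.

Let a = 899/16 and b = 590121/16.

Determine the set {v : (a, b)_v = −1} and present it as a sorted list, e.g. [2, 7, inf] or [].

Mod squares: a ≡ 899, b ≡ 65569. Check v ∈ {∞, 2, 3, 7, 17, 19, 29, 31}.
v=17: a=17^0·(≡2), b=17^1·(≡1) mod 17; (2|17)=+1, (1|17)=+1; (−1)^{0·1·8}·(+1)^1·(+1)^0 = +1.
v=∞: 899 > 0 and 65569 > 0  ⇒  (a,b)_∞ = +1.
v=3: a=3^0·(≡2), b=3^2·(≡1) mod 3; (2|3)=-1, (1|3)=+1; (−1)^{0·2·1}·(-1)^2·(+1)^0 = +1.
v=2: v_2(a)=-4, v_2(b)=-4; units ≡ 3, 1 (mod 8); ε·ε+αω+βω = 1·0+-4·0+-4·1 ≡ 0  ⇒  (a,b)_2 = +1.
v=19: a=19^0·(≡17), b=19^1·(≡2) mod 19; (17|19)=+1, (2|19)=-1; (−1)^{0·1·9}·(+1)^1·(-1)^0 = +1.
v=31: a=31^1·(≡27), b=31^0·(≡10) mod 31; (27|31)=-1, (10|31)=+1; (−1)^{1·0·15}·(-1)^0·(+1)^1 = +1.
v=7: a=7^0·(≡5), b=7^1·(≡1) mod 7; (5|7)=-1, (1|7)=+1; (−1)^{0·1·3}·(-1)^1·(+1)^0 = -1.
v=29: a=29^1·(≡11), b=29^1·(≡23) mod 29; (11|29)=-1, (23|29)=+1; (−1)^{1·1·14}·(-1)^1·(+1)^1 = -1.
|Ram(899, 65569)| = 2, even; anisotropic at {7, 29}.

[7, 29]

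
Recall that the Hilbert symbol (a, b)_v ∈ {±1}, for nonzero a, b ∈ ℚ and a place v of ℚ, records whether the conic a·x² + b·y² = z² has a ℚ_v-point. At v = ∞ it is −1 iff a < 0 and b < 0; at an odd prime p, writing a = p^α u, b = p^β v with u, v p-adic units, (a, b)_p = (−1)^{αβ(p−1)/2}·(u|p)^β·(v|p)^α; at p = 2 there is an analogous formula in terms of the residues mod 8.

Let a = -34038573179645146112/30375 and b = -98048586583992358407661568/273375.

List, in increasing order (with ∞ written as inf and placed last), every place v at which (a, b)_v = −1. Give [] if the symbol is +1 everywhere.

[2, 3, 7, 17, 19, inf]

(a, b) ≡ (-40755, -39270) mod (ℚ^×)²; places V = {2, 3, 5, 7, 11, 13, 17, 19, ∞}.
(a,b)_7: α=4, u≡5; β=7, v≡2 (mod 7); (5|7)=-1, (2|7)=+1; sign (−1)^0·-1^7·+1^4 = -1.
(a,b)_11: α=1, u≡6; β=1, v≡3 (mod 11); (6|11)=-1, (3|11)=+1; sign (−1)^1·-1^1·+1^1 = +1.
(a,b)_13: α=3, u≡11; β=4, v≡3 (mod 13); (11|13)=-1, (3|13)=+1; sign (−1)^0·-1^4·+1^3 = +1.
(a,b)_∞: sgn(-40755)=−, sgn(-39270)=−, so -1.
(a,b)_3: α=-5, u≡2; β=-7, v≡2 (mod 3); (2|3)=-1, (2|3)=-1; sign (−1)^1·-1^-7·-1^-5 = -1.
(a,b)_17: α=4, u≡14; β=5, v≡16 (mod 17); (14|17)=-1, (16|17)=+1; sign (−1)^0·-1^5·+1^4 = -1.
(a,b)_19: α=3, u≡12; β=4, v≡13 (mod 19); (12|19)=-1, (13|19)=-1; sign (−1)^0·-1^4·-1^3 = -1.
(a,b)_5: α=-3, u≡1; β=-3, v≡1 (mod 5); (1|5)=+1, (1|5)=+1; sign (−1)^0·+1^-3·+1^-3 = +1.
(a,b)_2: α=10, β=11; u≡5, v≡5 (mod 8); ε(u)ε(v)=0·0, αω(v)=10·1, βω(u)=11·1; sum ≡ 1  ⇒  -1.
Ram(-40755, -39270) = {2, 3, 7, 17, 19, ∞}; no ℚ_2-point on the conic.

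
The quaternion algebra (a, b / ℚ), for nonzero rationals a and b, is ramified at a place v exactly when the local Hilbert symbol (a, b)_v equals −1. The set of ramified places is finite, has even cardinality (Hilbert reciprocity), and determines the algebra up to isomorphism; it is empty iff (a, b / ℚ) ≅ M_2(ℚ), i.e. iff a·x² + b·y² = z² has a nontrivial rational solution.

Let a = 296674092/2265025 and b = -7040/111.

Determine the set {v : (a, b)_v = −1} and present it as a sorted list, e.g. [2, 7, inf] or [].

(a, b) ≡ (403, -12210) mod (ℚ^×)²; places V = {2, 3, 5, 7, 11, 13, 31, 37, 43, ∞}.
(a,b)_13: α=3, u≡2; β=0, v≡12 (mod 13); (2|13)=-1, (12|13)=+1; sign (−1)^0·-1^0·+1^3 = +1.
(a,b)_2: α=2, β=7; u≡3, v≡7 (mod 8); ε(u)ε(v)=1·1, αω(v)=2·0, βω(u)=7·1; sum ≡ 0  ⇒  +1.
(a,b)_43: α=-2, u≡1; β=0, v≡28 (mod 43); (1|43)=+1, (28|43)=-1; sign (−1)^0·+1^0·-1^-2 = +1.
(a,b)_7: α=-2, u≡2; β=0, v≡5 (mod 7); (2|7)=+1, (5|7)=-1; sign (−1)^0·+1^0·-1^-2 = +1.
(a,b)_5: α=-2, u≡2; β=1, v≡2 (mod 5); (2|5)=-1, (2|5)=-1; sign (−1)^0·-1^1·-1^-2 = -1.
(a,b)_3: α=2, u≡1; β=-1, v≡1 (mod 3); (1|3)=+1, (1|3)=+1; sign (−1)^0·+1^-1·+1^2 = +1.
(a,b)_∞: sgn(403)=+, sgn(-12210)=−, so +1.
(a,b)_11: α=2, u≡10; β=1, v≡9 (mod 11); (10|11)=-1, (9|11)=+1; sign (−1)^0·-1^1·+1^2 = -1.
(a,b)_31: α=1, u≡6; β=0, v≡5 (mod 31); (6|31)=-1, (5|31)=+1; sign (−1)^0·-1^0·+1^1 = +1.
(a,b)_37: α=0, u≡12; β=-1, v≡9 (mod 37); (12|37)=+1, (9|37)=+1; sign (−1)^0·+1^-1·+1^0 = +1.
|Ram(403, -12210)| = 2, even; anisotropic at {5, 11}.

[5, 11]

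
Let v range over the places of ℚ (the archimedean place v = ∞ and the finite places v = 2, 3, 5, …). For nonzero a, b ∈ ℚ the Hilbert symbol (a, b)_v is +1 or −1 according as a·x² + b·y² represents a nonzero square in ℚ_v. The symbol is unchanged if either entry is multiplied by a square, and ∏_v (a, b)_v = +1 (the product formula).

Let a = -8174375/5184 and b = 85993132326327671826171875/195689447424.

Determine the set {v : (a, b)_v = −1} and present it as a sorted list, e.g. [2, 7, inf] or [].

[11, 17]

Mod squares: a ≡ -13079, b ≡ 24395. Check v ∈ {∞, 2, 3, 5, 7, 11, 17, 19, 29, 41}.
v=41: a=41^1·(≡5), b=41^3·(≡23) mod 41; (5|41)=+1, (23|41)=+1; (−1)^{1·3·20}·(+1)^3·(+1)^1 = +1.
v=5: a=5^4·(≡4), b=5^11·(≡1) mod 5; (4|5)=+1, (1|5)=+1; (−1)^{4·11·2}·(+1)^11·(+1)^4 = +1.
v=3: a=3^-4·(≡1), b=3^-6·(≡2) mod 3; (1|3)=+1, (2|3)=-1; (−1)^{-4·-6·1}·(+1)^-6·(-1)^-4 = +1.
v=2: v_2(a)=-6, v_2(b)=-28; units ≡ 1, 3 (mod 8); ε·ε+αω+βω = 0·1+-6·1+-28·0 ≡ 0  ⇒  (a,b)_2 = +1.
v=7: a=7^0·(≡2), b=7^1·(≡3) mod 7; (2|7)=+1, (3|7)=-1; (−1)^{0·1·3}·(+1)^1·(-1)^0 = +1.
v=19: a=19^0·(≡8), b=19^2·(≡15) mod 19; (8|19)=-1, (15|19)=-1; (−1)^{0·2·9}·(-1)^2·(-1)^0 = +1.
v=∞: -13079 < 0 and 24395 > 0  ⇒  (a,b)_∞ = +1.
v=29: a=29^1·(≡20), b=29^6·(≡16) mod 29; (20|29)=+1, (16|29)=+1; (−1)^{1·6·14}·(+1)^6·(+1)^1 = +1.
v=17: a=17^0·(≡10), b=17^1·(≡6) mod 17; (10|17)=-1, (6|17)=-1; (−1)^{0·1·8}·(-1)^1·(-1)^0 = -1.
v=11: a=11^1·(≡8), b=11^0·(≡2) mod 11; (8|11)=-1, (2|11)=-1; (−1)^{1·0·5}·(-1)^0·(-1)^1 = -1.
|Ram(-13079, 24395)| = 2, even; anisotropic at {11, 17}.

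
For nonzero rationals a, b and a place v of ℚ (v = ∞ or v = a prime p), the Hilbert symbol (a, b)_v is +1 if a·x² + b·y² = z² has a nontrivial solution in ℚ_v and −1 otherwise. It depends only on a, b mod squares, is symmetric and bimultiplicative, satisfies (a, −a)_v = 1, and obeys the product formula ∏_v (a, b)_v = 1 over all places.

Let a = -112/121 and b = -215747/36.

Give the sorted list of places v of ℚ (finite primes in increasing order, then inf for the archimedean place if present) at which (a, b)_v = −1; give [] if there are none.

Mod squares: a ≡ -7, b ≡ -4403. Check v ∈ {∞, 2, 3, 7, 11, 17, 37}.
v=7: a=7^1·(≡6), b=7^3·(≡1) mod 7; (6|7)=-1, (1|7)=+1; (−1)^{1·3·3}·(-1)^3·(+1)^1 = +1.
v=∞: -7 < 0 and -4403 < 0  ⇒  (a,b)_∞ = -1.
v=17: a=17^0·(≡12), b=17^1·(≡4) mod 17; (12|17)=-1, (4|17)=+1; (−1)^{0·1·8}·(-1)^1·(+1)^0 = -1.
v=2: v_2(a)=4, v_2(b)=-2; units ≡ 1, 5 (mod 8); ε·ε+αω+βω = 0·0+4·1+-2·0 ≡ 0  ⇒  (a,b)_2 = +1.
v=37: a=37^0·(≡11), b=37^1·(≡22) mod 37; (11|37)=+1, (22|37)=-1; (−1)^{0·1·18}·(+1)^1·(-1)^0 = +1.
v=3: a=3^0·(≡2), b=3^-2·(≡1) mod 3; (2|3)=-1, (1|3)=+1; (−1)^{0·-2·1}·(-1)^-2·(+1)^0 = +1.
v=11: a=11^-2·(≡9), b=11^0·(≡6) mod 11; (9|11)=+1, (6|11)=-1; (−1)^{-2·0·5}·(+1)^0·(-1)^-2 = +1.
Ram(-7, -4403) = {17, ∞}; no ℚ_17-point on the conic.

[17, inf]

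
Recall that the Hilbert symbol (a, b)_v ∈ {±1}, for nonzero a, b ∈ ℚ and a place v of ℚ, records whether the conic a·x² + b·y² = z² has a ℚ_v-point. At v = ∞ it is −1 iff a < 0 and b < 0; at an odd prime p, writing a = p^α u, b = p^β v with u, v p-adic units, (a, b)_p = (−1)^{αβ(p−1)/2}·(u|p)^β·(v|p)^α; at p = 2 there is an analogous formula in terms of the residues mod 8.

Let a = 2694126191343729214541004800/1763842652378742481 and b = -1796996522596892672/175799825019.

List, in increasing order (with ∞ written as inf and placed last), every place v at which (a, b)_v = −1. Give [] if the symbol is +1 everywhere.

[7, 13]

(a, b) ≡ (29393, -1547) mod (ℚ^×)²; places V = {2, 3, 5, 7, 11, 13, 17, 19, 23, 29, 41, ∞}.
(a,b)_23: α=0, u≡7; β=-2, v≡15 (mod 23); (7|23)=-1, (15|23)=-1; sign (−1)^0·-1^-2·-1^0 = +1.
(a,b)_17: α=1, u≡7; β=1, v≡11 (mod 17); (7|17)=-1, (11|17)=-1; sign (−1)^0·-1^1·-1^1 = +1.
(a,b)_41: α=2, u≡18; β=2, v≡12 (mod 41); (18|41)=+1, (12|41)=-1; sign (−1)^0·+1^2·-1^2 = +1.
(a,b)_19: α=-3, u≡10; β=0, v≡6 (mod 19); (10|19)=-1, (6|19)=+1; sign (−1)^0·-1^0·+1^-3 = +1.
(a,b)_11: α=8, u≡1; β=4, v≡3 (mod 11); (1|11)=+1, (3|11)=+1; sign (−1)^0·+1^4·+1^8 = +1.
(a,b)_7: α=-7, u≡5; β=-5, v≡6 (mod 7); (5|7)=-1, (6|7)=-1; sign (−1)^1·-1^-5·-1^-7 = -1.
(a,b)_3: α=0, u≡2; β=-2, v≡1 (mod 3); (2|3)=-1, (1|3)=+1; sign (−1)^0·-1^-2·+1^0 = +1.
(a,b)_13: α=-5, u≡10; β=-3, v≡7 (mod 13); (10|13)=+1, (7|13)=-1; sign (−1)^0·+1^-3·-1^-5 = -1.
(a,b)_5: α=2, u≡2; β=0, v≡2 (mod 5); (2|5)=-1, (2|5)=-1; sign (−1)^0·-1^0·-1^2 = +1.
(a,b)_29: α=-2, u≡9; β=0, v≡21 (mod 29); (9|29)=+1, (21|29)=-1; sign (−1)^0·+1^0·-1^-2 = +1.
(a,b)_2: α=44, β=32; u≡1, v≡5 (mod 8); ε(u)ε(v)=0·0, αω(v)=44·1, βω(u)=32·0; sum ≡ 0  ⇒  +1.
(a,b)_∞: sgn(29393)=+, sgn(-1547)=−, so +1.
Ram(29393, -1547) = {7, 13}; no ℚ_7-point on the conic.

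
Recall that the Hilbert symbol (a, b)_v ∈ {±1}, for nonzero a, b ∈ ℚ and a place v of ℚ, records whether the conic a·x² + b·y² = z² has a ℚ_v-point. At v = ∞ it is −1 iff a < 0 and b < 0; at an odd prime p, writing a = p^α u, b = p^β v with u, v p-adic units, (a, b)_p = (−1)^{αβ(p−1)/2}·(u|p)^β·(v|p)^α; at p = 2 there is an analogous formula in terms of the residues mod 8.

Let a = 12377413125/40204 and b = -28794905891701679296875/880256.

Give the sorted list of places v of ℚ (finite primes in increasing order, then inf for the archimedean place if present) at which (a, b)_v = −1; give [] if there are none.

[7, 11, 13, 19]

(a, b) ≡ (24871, -277134) mod (ℚ^×)²; places V = {2, 3, 5, 7, 11, 13, 17, 19, 23, 41, ∞}.
(a,b)_11: α=1, u≡6; β=3, v≡10 (mod 11); (6|11)=-1, (10|11)=-1; sign (−1)^1·-1^3·-1^1 = -1.
(a,b)_41: α=2, u≡40; β=2, v≡15 (mod 41); (40|41)=+1, (15|41)=-1; sign (−1)^0·+1^2·-1^2 = +1.
(a,b)_17: α=1, u≡15; β=3, v≡16 (mod 17); (15|17)=+1, (16|17)=+1; sign (−1)^0·+1^3·+1^1 = +1.
(a,b)_∞: sgn(24871)=+, sgn(-277134)=−, so +1.
(a,b)_7: α=1, u≡2; β=6, v≡3 (mod 7); (2|7)=+1, (3|7)=-1; sign (−1)^0·+1^6·-1^1 = -1.
(a,b)_2: α=-2, β=-7; u≡7, v≡1 (mod 8); ε(u)ε(v)=1·0, αω(v)=-2·0, βω(u)=-7·0; sum ≡ 0  ⇒  +1.
(a,b)_19: α=-1, u≡11; β=1, v≡17 (mod 19); (11|19)=+1, (17|19)=+1; sign (−1)^1·+1^1·+1^-1 = -1.
(a,b)_5: α=4, u≡4; β=8, v≡1 (mod 5); (4|5)=+1, (1|5)=+1; sign (−1)^0·+1^8·+1^4 = +1.
(a,b)_3: α=2, u≡1; β=1, v≡1 (mod 3); (1|3)=+1, (1|3)=+1; sign (−1)^0·+1^1·+1^2 = +1.
(a,b)_13: α=0, u≡8; β=-1, v≡7 (mod 13); (8|13)=-1, (7|13)=-1; sign (−1)^0·-1^-1·-1^0 = -1.
(a,b)_23: α=-2, u≡9; β=-2, v≡9 (mod 23); (9|23)=+1, (9|23)=+1; sign (−1)^0·+1^-2·+1^-2 = +1.
Ram(24871, -277134) = {7, 11, 13, 19}; no ℚ_7-point on the conic.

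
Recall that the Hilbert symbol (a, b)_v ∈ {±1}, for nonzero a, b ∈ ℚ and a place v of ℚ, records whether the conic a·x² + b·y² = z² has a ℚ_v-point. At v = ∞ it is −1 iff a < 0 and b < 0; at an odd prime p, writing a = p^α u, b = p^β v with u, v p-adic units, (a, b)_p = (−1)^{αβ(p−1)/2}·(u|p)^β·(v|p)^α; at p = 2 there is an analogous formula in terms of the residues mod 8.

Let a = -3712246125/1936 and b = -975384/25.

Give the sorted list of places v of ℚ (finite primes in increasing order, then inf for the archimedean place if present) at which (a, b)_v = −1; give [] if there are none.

[2, 3, 7, 19, 31, inf]

(a, b) ≡ (-61845, -27094) mod (ℚ^×)²; places V = {2, 3, 5, 7, 11, 19, 23, 31, ∞}.
(a,b)_5: α=3, u≡1; β=-2, v≡1 (mod 5); (1|5)=+1, (1|5)=+1; sign (−1)^0·+1^-2·+1^3 = +1.
(a,b)_∞: sgn(-61845)=−, sgn(-27094)=−, so -1.
(a,b)_11: α=-2, u≡10; β=0, v≡10 (mod 11); (10|11)=-1, (10|11)=-1; sign (−1)^0·-1^0·-1^-2 = +1.
(a,b)_23: α=0, u≡9; β=1, v≡2 (mod 23); (9|23)=+1, (2|23)=+1; sign (−1)^0·+1^1·+1^0 = +1.
(a,b)_2: α=-4, β=3; u≡3, v≡5 (mod 8); ε(u)ε(v)=1·0, αω(v)=-4·1, βω(u)=3·1; sum ≡ 1  ⇒  -1.
(a,b)_7: α=5, u≡6; β=0, v≡6 (mod 7); (6|7)=-1, (6|7)=-1; sign (−1)^0·-1^0·-1^5 = -1.
(a,b)_19: α=1, u≡12; β=1, v≡13 (mod 19); (12|19)=-1, (13|19)=-1; sign (−1)^1·-1^1·-1^1 = -1.
(a,b)_31: α=1, u≡4; β=1, v≡5 (mod 31); (4|31)=+1, (5|31)=+1; sign (−1)^1·+1^1·+1^1 = -1.
(a,b)_3: α=1, u≡1; β=2, v≡2 (mod 3); (1|3)=+1, (2|3)=-1; sign (−1)^0·+1^2·-1^1 = -1.
(-61845, -27094 / ℚ) ramifies at {2, 3, 7, 19, 31, ∞}: a division algebra.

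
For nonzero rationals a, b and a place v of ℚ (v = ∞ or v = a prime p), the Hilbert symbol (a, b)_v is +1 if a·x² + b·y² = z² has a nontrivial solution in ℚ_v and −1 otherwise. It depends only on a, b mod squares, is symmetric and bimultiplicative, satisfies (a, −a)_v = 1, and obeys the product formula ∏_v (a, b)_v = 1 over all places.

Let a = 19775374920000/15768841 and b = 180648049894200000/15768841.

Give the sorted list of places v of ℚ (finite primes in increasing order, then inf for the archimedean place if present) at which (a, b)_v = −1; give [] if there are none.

[5, 7]

Mod squares: a ≡ 1333, b ≡ 1352995. Check v ∈ {∞, 2, 3, 5, 7, 11, 19, 29, 31, 43}.
v=∞: 1333 > 0 and 1352995 > 0  ⇒  (a,b)_∞ = +1.
v=31: a=31^1·(≡22), b=31^1·(≡28) mod 31; (22|31)=-1, (28|31)=+1; (−1)^{1·1·15}·(-1)^1·(+1)^1 = +1.
v=29: a=29^2·(≡1), b=29^3·(≡25) mod 29; (1|29)=+1, (25|29)=+1; (−1)^{2·3·14}·(+1)^3·(+1)^2 = +1.
v=19: a=19^-4·(≡13), b=19^-4·(≡5) mod 19; (13|19)=-1, (5|19)=+1; (−1)^{-4·-4·9}·(-1)^-4·(+1)^-4 = +1.
v=11: a=11^-2·(≡10), b=11^-2·(≡6) mod 11; (10|11)=-1, (6|11)=-1; (−1)^{-2·-2·5}·(-1)^-2·(-1)^-2 = +1.
v=3: a=3^2·(≡1), b=3^4·(≡1) mod 3; (1|3)=+1, (1|3)=+1; (−1)^{2·4·1}·(+1)^4·(+1)^2 = +1.
v=43: a=43^1·(≡14), b=43^1·(≡8) mod 43; (14|43)=+1, (8|43)=-1; (−1)^{1·1·21}·(+1)^1·(-1)^1 = +1.
v=5: a=5^4·(≡2), b=5^5·(≡4) mod 5; (2|5)=-1, (4|5)=+1; (−1)^{4·5·2}·(-1)^5·(+1)^4 = -1.
v=2: v_2(a)=6, v_2(b)=6; units ≡ 5, 3 (mod 8); ε·ε+αω+βω = 0·1+6·1+6·1 ≡ 0  ⇒  (a,b)_2 = +1.
v=7: a=7^2·(≡3), b=7^3·(≡2) mod 7; (3|7)=-1, (2|7)=+1; (−1)^{2·3·3}·(-1)^3·(+1)^2 = -1.
|Ram(1333, 1352995)| = 2, even; anisotropic at {5, 7}.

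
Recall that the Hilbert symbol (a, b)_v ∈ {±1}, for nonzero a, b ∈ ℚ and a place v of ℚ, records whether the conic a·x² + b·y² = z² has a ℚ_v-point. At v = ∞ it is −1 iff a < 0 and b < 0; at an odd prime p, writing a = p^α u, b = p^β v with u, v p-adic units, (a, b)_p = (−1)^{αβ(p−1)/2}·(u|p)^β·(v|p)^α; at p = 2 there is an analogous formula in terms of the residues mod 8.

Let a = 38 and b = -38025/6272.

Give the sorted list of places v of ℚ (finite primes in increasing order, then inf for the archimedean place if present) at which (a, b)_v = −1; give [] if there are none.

Mod squares: a ≡ 38, b ≡ -2. Check v ∈ {∞, 2, 3, 5, 7, 13, 19}.
v=7: a=7^0·(≡3), b=7^-2·(≡3) mod 7; (3|7)=-1, (3|7)=-1; (−1)^{0·-2·3}·(-1)^-2·(-1)^0 = +1.
v=13: a=13^0·(≡12), b=13^2·(≡8) mod 13; (12|13)=+1, (8|13)=-1; (−1)^{0·2·6}·(+1)^2·(-1)^0 = +1.
v=5: a=5^0·(≡3), b=5^2·(≡2) mod 5; (3|5)=-1, (2|5)=-1; (−1)^{0·2·2}·(-1)^2·(-1)^0 = +1.
v=2: v_2(a)=1, v_2(b)=-7; units ≡ 3, 7 (mod 8); ε·ε+αω+βω = 1·1+1·0+-7·1 ≡ 0  ⇒  (a,b)_2 = +1.
v=3: a=3^0·(≡2), b=3^2·(≡1) mod 3; (2|3)=-1, (1|3)=+1; (−1)^{0·2·1}·(-1)^2·(+1)^0 = +1.
v=19: a=19^1·(≡2), b=19^0·(≡16) mod 19; (2|19)=-1, (16|19)=+1; (−1)^{1·0·9}·(-1)^0·(+1)^1 = +1.
v=∞: 38 > 0 and -2 < 0  ⇒  (a,b)_∞ = +1.
Ram(a, b) = ∅: the form 38·x² + -2·y² − z² is isotropic over every ℚ_v, so by Hasse–Minkowski it is isotropic over ℚ.

[]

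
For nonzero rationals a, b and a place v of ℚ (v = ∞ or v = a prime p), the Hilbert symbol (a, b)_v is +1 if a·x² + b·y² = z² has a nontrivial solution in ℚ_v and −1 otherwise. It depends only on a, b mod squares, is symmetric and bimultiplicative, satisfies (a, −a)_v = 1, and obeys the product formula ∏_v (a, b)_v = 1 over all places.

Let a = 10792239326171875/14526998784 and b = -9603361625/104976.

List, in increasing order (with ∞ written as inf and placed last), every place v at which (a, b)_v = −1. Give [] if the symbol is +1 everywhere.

[2, 5, 13, 17]

(a, b) ≡ (187, -65) mod (ℚ^×)²; places V = {2, 3, 5, 11, 13, 17, 31, ∞}.
(a,b)_2: α=-8, β=-4; u≡3, v≡7 (mod 8); ε(u)ε(v)=1·1, αω(v)=-8·0, βω(u)=-4·1; sum ≡ 1  ⇒  -1.
(a,b)_5: α=10, u≡3; β=3, v≡2 (mod 5); (3|5)=-1, (2|5)=-1; sign (−1)^0·-1^3·-1^10 = -1.
(a,b)_13: α=2, u≡8; β=3, v≡8 (mod 13); (8|13)=-1, (8|13)=-1; sign (−1)^0·-1^3·-1^2 = -1.
(a,b)_11: α=3, u≡6; β=2, v≡1 (mod 11); (6|11)=-1, (1|11)=+1; sign (−1)^0·-1^2·+1^3 = +1.
(a,b)_17: α=3, u≡10; β=2, v≡3 (mod 17); (10|17)=-1, (3|17)=-1; sign (−1)^0·-1^2·-1^3 = -1.
(a,b)_31: α=-2, u≡5; β=0, v≡19 (mod 31); (5|31)=+1, (19|31)=+1; sign (−1)^0·+1^0·+1^-2 = +1.
(a,b)_3: α=-10, u≡1; β=-8, v≡1 (mod 3); (1|3)=+1, (1|3)=+1; sign (−1)^0·+1^-8·+1^-10 = +1.
(a,b)_∞: sgn(187)=+, sgn(-65)=−, so +1.
(187, -65 / ℚ) ramifies at {2, 5, 13, 17}: a division algebra.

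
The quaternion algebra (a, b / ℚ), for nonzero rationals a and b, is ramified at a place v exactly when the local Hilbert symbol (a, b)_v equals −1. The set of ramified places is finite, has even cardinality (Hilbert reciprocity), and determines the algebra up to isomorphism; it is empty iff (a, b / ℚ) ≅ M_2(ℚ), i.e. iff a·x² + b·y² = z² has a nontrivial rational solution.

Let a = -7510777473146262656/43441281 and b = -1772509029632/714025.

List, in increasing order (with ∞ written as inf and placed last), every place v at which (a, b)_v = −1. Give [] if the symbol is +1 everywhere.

[23, 41, 43, inf]

(a, b) ≡ (-1634, -10373) mod (ℚ^×)²; places V = {2, 3, 5, 11, 13, 19, 23, 41, 43, ∞}.
(a,b)_∞: sgn(-1634)=−, sgn(-10373)=−, so -1.
(a,b)_3: α=-2, u≡1; β=0, v≡1 (mod 3); (1|3)=+1, (1|3)=+1; sign (−1)^0·+1^0·+1^-2 = +1.
(a,b)_19: α=3, u≡9; β=2, v≡7 (mod 19); (9|19)=+1, (7|19)=+1; sign (−1)^0·+1^2·+1^3 = +1.
(a,b)_41: α=2, u≡19; β=1, v≡19 (mod 41); (19|41)=-1, (19|41)=-1; sign (−1)^0·-1^1·-1^2 = -1.
(a,b)_23: α=2, u≡22; β=1, v≡16 (mod 23); (22|23)=-1, (16|23)=+1; sign (−1)^0·-1^1·+1^2 = -1.
(a,b)_5: α=0, u≡4; β=-2, v≡3 (mod 5); (4|5)=+1, (3|5)=-1; sign (−1)^0·+1^-2·-1^0 = +1.
(a,b)_13: α=-6, u≡4; β=-4, v≡3 (mod 13); (4|13)=+1, (3|13)=+1; sign (−1)^0·+1^-4·+1^-6 = +1.
(a,b)_43: α=3, u≡32; β=2, v≡34 (mod 43); (32|43)=-1, (34|43)=-1; sign (−1)^0·-1^2·-1^3 = -1.
(a,b)_11: α=2, u≡1; β=1, v≡1 (mod 11); (1|11)=+1, (1|11)=+1; sign (−1)^0·+1^1·+1^2 = +1.
(a,b)_2: α=7, β=8; u≡7, v≡3 (mod 8); ε(u)ε(v)=1·1, αω(v)=7·1, βω(u)=8·0; sum ≡ 0  ⇒  +1.
Ram(-1634, -10373) = {23, 41, 43, ∞}; no ℚ_23-point on the conic.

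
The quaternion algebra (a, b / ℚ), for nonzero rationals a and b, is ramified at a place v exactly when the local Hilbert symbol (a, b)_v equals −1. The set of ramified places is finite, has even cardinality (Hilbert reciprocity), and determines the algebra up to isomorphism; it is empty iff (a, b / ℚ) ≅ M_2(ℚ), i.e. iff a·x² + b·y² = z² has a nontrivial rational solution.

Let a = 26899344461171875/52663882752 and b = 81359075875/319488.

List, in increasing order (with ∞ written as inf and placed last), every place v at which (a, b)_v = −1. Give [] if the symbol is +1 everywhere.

[13, 19]

Mod squares: a ≡ 95095, b ≡ 570570. Check v ∈ {∞, 2, 3, 5, 7, 11, 13, 17, 19, 23, 29}.
v=∞: 95095 > 0 and 570570 > 0  ⇒  (a,b)_∞ = +1.
v=7: a=7^1·(≡5), b=7^1·(≡4) mod 7; (5|7)=-1, (4|7)=+1; (−1)^{1·1·3}·(-1)^1·(+1)^1 = +1.
v=29: a=29^2·(≡28), b=29^2·(≡16) mod 29; (28|29)=+1, (16|29)=+1; (−1)^{2·2·14}·(+1)^2·(+1)^2 = +1.
v=11: a=11^1·(≡6), b=11^1·(≡5) mod 11; (6|11)=-1, (5|11)=+1; (−1)^{1·1·5}·(-1)^1·(+1)^1 = +1.
v=5: a=5^7·(≡4), b=5^3·(≡4) mod 5; (4|5)=+1, (4|5)=+1; (−1)^{7·3·2}·(+1)^3·(+1)^7 = +1.
v=17: a=17^-2·(≡12), b=17^0·(≡4) mod 17; (12|17)=-1, (4|17)=+1; (−1)^{-2·0·8}·(-1)^0·(+1)^-2 = +1.
v=3: a=3^-4·(≡1), b=3^-1·(≡2) mod 3; (1|3)=+1, (2|3)=-1; (−1)^{-4·-1·1}·(+1)^-1·(-1)^-4 = +1.
v=2: v_2(a)=-10, v_2(b)=-13; units ≡ 7, 5 (mod 8); ε·ε+αω+βω = 1·0+-10·1+-13·0 ≡ 0  ⇒  (a,b)_2 = +1.
v=13: a=13^-3·(≡9), b=13^-1·(≡2) mod 13; (9|13)=+1, (2|13)=-1; (−1)^{-3·-1·6}·(+1)^-1·(-1)^-3 = -1.
v=23: a=23^4·(≡18), b=23^2·(≡4) mod 23; (18|23)=+1, (4|23)=+1; (−1)^{4·2·11}·(+1)^2·(+1)^4 = +1.
v=19: a=19^1·(≡8), b=19^1·(≡2) mod 19; (8|19)=-1, (2|19)=-1; (−1)^{1·1·9}·(-1)^1·(-1)^1 = -1.
|Ram(95095, 570570)| = 2, even; anisotropic at {13, 19}.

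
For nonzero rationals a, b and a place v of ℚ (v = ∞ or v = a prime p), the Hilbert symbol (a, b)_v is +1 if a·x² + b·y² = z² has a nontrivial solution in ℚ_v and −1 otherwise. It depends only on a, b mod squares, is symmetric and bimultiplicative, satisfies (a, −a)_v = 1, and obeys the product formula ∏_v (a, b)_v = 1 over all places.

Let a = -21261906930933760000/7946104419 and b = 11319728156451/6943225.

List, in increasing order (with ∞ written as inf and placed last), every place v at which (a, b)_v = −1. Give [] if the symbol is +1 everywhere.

[11, 13]

Mod squares: a ≡ -5291, b ≡ 11. Check v ∈ {∞, 2, 3, 5, 7, 11, 13, 17, 19, 31, 37}.
v=5: a=5^4·(≡1), b=5^-2·(≡4) mod 5; (1|5)=+1, (4|5)=+1; (−1)^{4·-2·2}·(+1)^-2·(+1)^4 = +1.
v=11: a=11^-1·(≡5), b=11^1·(≡5) mod 11; (5|11)=+1, (5|11)=+1; (−1)^{-1·1·5}·(+1)^1·(+1)^-1 = -1.
v=7: a=7^2·(≡2), b=7^0·(≡4) mod 7; (2|7)=+1, (4|7)=+1; (−1)^{2·0·3}·(+1)^0·(+1)^2 = +1.
v=2: v_2(a)=16, v_2(b)=0; units ≡ 5, 3 (mod 8); ε·ε+αω+βω = 0·1+16·1+0·1 ≡ 0  ⇒  (a,b)_2 = +1.
v=3: a=3^-2·(≡1), b=3^2·(≡2) mod 3; (1|3)=+1, (2|3)=-1; (−1)^{-2·2·1}·(+1)^2·(-1)^-2 = +1.
v=13: a=13^3·(≡12), b=13^2·(≡2) mod 13; (12|13)=+1, (2|13)=-1; (−1)^{3·2·6}·(+1)^2·(-1)^3 = -1.
v=∞: -5291 < 0 and 11 > 0  ⇒  (a,b)_∞ = +1.
v=37: a=37^1·(≡35), b=37^4·(≡10) mod 37; (35|37)=-1, (10|37)=+1; (−1)^{1·4·18}·(-1)^4·(+1)^1 = +1.
v=17: a=17^-4·(≡4), b=17^-2·(≡5) mod 17; (4|17)=+1, (5|17)=-1; (−1)^{-4·-2·8}·(+1)^-2·(-1)^-4 = +1.
v=19: a=19^4·(≡10), b=19^2·(≡4) mod 19; (10|19)=-1, (4|19)=+1; (−1)^{4·2·9}·(-1)^2·(+1)^4 = +1.
v=31: a=31^-2·(≡28), b=31^-2·(≡13) mod 31; (28|31)=+1, (13|31)=-1; (−1)^{-2·-2·15}·(+1)^-2·(-1)^-2 = +1.
(-5291, 11 / ℚ) ramifies at {11, 13}: a division algebra.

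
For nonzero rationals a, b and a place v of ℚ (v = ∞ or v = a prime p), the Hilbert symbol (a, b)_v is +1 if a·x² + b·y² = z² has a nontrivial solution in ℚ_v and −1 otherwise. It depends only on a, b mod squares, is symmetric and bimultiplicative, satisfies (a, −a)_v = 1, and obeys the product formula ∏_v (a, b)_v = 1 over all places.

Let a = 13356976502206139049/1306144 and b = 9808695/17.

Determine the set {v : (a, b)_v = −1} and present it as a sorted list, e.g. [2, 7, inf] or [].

[13, 23]

(a, b) ≡ (34, 25415) mod (ℚ^×)²; places V = {2, 3, 5, 7, 13, 17, 23, ∞}.
(a,b)_13: α=2, u≡2; β=1, v≡2 (mod 13); (2|13)=-1, (2|13)=-1; sign (−1)^0·-1^1·-1^2 = -1.
(a,b)_17: α=-1, u≡8; β=-1, v≡1 (mod 17); (8|17)=+1, (1|17)=+1; sign (−1)^0·+1^-1·+1^-1 = +1.
(a,b)_∞: sgn(34)=+, sgn(25415)=+, so +1.
(a,b)_5: α=0, u≡1; β=1, v≡2 (mod 5); (1|5)=+1, (2|5)=-1; sign (−1)^0·+1^1·-1^0 = +1.
(a,b)_23: α=4, u≡22; β=1, v≡4 (mod 23); (22|23)=-1, (4|23)=+1; sign (−1)^0·-1^1·+1^4 = -1.
(a,b)_7: α=-4, u≡6; β=0, v≡5 (mod 7); (6|7)=-1, (5|7)=-1; sign (−1)^0·-1^0·-1^-4 = +1.
(a,b)_2: α=-5, β=0; u≡1, v≡7 (mod 8); ε(u)ε(v)=0·1, αω(v)=-5·0, βω(u)=0·0; sum ≡ 0  ⇒  +1.
(a,b)_3: α=24, u≡1; β=8, v≡2 (mod 3); (1|3)=+1, (2|3)=-1; sign (−1)^0·+1^8·-1^24 = +1.
|Ram(34, 25415)| = 2, even; anisotropic at {13, 23}.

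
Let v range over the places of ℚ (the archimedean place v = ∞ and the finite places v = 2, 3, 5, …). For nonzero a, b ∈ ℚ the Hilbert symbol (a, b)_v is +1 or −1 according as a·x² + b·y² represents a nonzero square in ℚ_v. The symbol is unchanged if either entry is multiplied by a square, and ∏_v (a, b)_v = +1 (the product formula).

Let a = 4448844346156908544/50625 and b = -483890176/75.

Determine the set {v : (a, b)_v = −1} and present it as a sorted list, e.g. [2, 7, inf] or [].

[7, 11]

Mod squares: a ≡ 19, b ≡ -3927. Check v ∈ {∞, 2, 3, 5, 7, 11, 17, 19}.
v=7: a=7^2·(≡6), b=7^1·(≡6) mod 7; (6|7)=-1, (6|7)=-1; (−1)^{2·1·3}·(-1)^1·(-1)^2 = -1.
v=11: a=11^2·(≡6), b=11^1·(≡2) mod 11; (6|11)=-1, (2|11)=-1; (−1)^{2·1·5}·(-1)^1·(-1)^2 = -1.
v=19: a=19^5·(≡6), b=19^2·(≡4) mod 19; (6|19)=+1, (4|19)=+1; (−1)^{5·2·9}·(+1)^2·(+1)^5 = +1.
v=5: a=5^-4·(≡4), b=5^-2·(≡3) mod 5; (4|5)=+1, (3|5)=-1; (−1)^{-4·-2·2}·(+1)^-2·(-1)^-4 = +1.
v=∞: 19 > 0 and -3927 < 0  ⇒  (a,b)_∞ = +1.
v=17: a=17^2·(≡8), b=17^1·(≡11) mod 17; (8|17)=+1, (11|17)=-1; (−1)^{2·1·8}·(+1)^1·(-1)^2 = +1.
v=2: v_2(a)=20, v_2(b)=10; units ≡ 3, 1 (mod 8); ε·ε+αω+βω = 1·0+20·0+10·1 ≡ 0  ⇒  (a,b)_2 = +1.
v=3: a=3^-4·(≡1), b=3^-1·(≡2) mod 3; (1|3)=+1, (2|3)=-1; (−1)^{-4·-1·1}·(+1)^-1·(-1)^-4 = +1.
(19, -3927 / ℚ) ramifies at {7, 11}: a division algebra.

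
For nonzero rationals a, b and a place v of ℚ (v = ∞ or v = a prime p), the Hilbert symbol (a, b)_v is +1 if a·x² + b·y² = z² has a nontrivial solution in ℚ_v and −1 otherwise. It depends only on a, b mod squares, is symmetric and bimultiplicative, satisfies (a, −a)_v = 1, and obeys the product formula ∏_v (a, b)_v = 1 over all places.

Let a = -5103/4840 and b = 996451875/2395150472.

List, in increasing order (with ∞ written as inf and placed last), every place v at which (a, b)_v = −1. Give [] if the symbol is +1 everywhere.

[3, 7]

Mod squares: a ≡ -70, b ≡ 6. Check v ∈ {∞, 2, 3, 5, 7, 11, 13}.
v=13: a=13^0·(≡8), b=13^-2·(≡11) mod 13; (8|13)=-1, (11|13)=-1; (−1)^{0·-2·6}·(-1)^-2·(-1)^0 = +1.
v=2: v_2(a)=-3, v_2(b)=-3; units ≡ 5, 3 (mod 8); ε·ε+αω+βω = 0·1+-3·1+-3·1 ≡ 0  ⇒  (a,b)_2 = +1.
v=7: a=7^1·(≡2), b=7^0·(≡6) mod 7; (2|7)=+1, (6|7)=-1; (−1)^{1·0·3}·(+1)^0·(-1)^1 = -1.
v=3: a=3^6·(≡2), b=3^13·(≡2) mod 3; (2|3)=-1, (2|3)=-1; (−1)^{6·13·1}·(-1)^13·(-1)^6 = -1.
v=11: a=11^-2·(≡8), b=11^-6·(≡10) mod 11; (8|11)=-1, (10|11)=-1; (−1)^{-2·-6·5}·(-1)^-6·(-1)^-2 = +1.
v=5: a=5^-1·(≡4), b=5^4·(≡4) mod 5; (4|5)=+1, (4|5)=+1; (−1)^{-1·4·2}·(+1)^4·(+1)^-1 = +1.
v=∞: -70 < 0 and 6 > 0  ⇒  (a,b)_∞ = +1.
(-70, 6 / ℚ) ramifies at {3, 7}: a division algebra.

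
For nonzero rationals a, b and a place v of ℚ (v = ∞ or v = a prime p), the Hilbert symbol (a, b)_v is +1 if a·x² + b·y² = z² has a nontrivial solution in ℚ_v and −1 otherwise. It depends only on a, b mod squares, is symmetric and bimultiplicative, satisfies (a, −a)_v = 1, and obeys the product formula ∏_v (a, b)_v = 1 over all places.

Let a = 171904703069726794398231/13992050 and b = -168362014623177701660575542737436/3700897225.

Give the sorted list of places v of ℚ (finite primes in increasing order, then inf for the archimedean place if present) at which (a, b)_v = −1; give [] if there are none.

(a, b) ≡ (46398, -14448759) mod (ℚ^×)²; places V = {2, 3, 5, 7, 11, 13, 17, 19, 23, 31, 37, ∞}.
(a,b)_3: α=11, u≡1; β=13, v≡1 (mod 3); (1|3)=+1, (1|3)=+1; sign (−1)^1·+1^13·+1^11 = -1.
(a,b)_17: α=0, u≡10; β=1, v≡14 (mod 17); (10|17)=-1, (14|17)=-1; sign (−1)^0·-1^1·-1^0 = -1.
(a,b)_5: α=-2, u≡3; β=-2, v≡1 (mod 5); (3|5)=-1, (1|5)=+1; sign (−1)^0·-1^-2·+1^-2 = +1.
(a,b)_2: α=-1, β=2; u≡7, v≡1 (mod 8); ε(u)ε(v)=1·0, αω(v)=-1·0, βω(u)=2·0; sum ≡ 0  ⇒  +1.
(a,b)_13: α=2, u≡12; β=3, v≡11 (mod 13); (12|13)=+1, (11|13)=-1; sign (−1)^0·+1^3·-1^2 = +1.
(a,b)_7: α=2, u≡2; β=2, v≡4 (mod 7); (2|7)=+1, (4|7)=+1; sign (−1)^0·+1^2·+1^2 = +1.
(a,b)_23: α=-4, u≡14; β=-6, v≡4 (mod 23); (14|23)=-1, (4|23)=+1; sign (−1)^0·-1^-6·+1^-4 = +1.
(a,b)_37: α=1, u≡34; β=1, v≡28 (mod 37); (34|37)=+1, (28|37)=+1; sign (−1)^0·+1^1·+1^1 = +1.
(a,b)_19: α=5, u≡2; β=7, v≡13 (mod 19); (2|19)=-1, (13|19)=-1; sign (−1)^1·-1^7·-1^5 = -1.
(a,b)_31: α=2, u≡3; β=3, v≡6 (mod 31); (3|31)=-1, (6|31)=-1; sign (−1)^0·-1^3·-1^2 = -1.
(a,b)_11: α=3, u≡5; β=4, v≡1 (mod 11); (5|11)=+1, (1|11)=+1; sign (−1)^0·+1^4·+1^3 = +1.
(a,b)_∞: sgn(46398)=+, sgn(-14448759)=−, so +1.
(46398, -14448759 / ℚ) ramifies at {3, 17, 19, 31}: a division algebra.

[3, 17, 19, 31]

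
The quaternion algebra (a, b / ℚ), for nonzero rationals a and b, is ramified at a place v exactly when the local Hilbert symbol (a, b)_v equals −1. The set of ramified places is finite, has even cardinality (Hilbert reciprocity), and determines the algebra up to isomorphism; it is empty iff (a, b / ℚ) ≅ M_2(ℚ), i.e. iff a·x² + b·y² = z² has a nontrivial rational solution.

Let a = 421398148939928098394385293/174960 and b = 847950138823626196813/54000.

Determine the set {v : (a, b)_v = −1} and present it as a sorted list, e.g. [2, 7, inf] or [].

[2, 29, 31, 41]

(a, b) ≡ (12716355, 7395) mod (ℚ^×)²; places V = {2, 3, 5, 7, 13, 17, 23, 29, 31, 41, ∞}.
(a,b)_2: α=-4, β=-4; u≡3, v≡3 (mod 8); ε(u)ε(v)=1·1, αω(v)=-4·1, βω(u)=-4·1; sum ≡ 1  ⇒  -1.
(a,b)_5: α=-1, u≡4; β=-3, v≡4 (mod 5); (4|5)=+1, (4|5)=+1; sign (−1)^0·+1^-3·+1^-1 = +1.
(a,b)_13: α=2, u≡2; β=2, v≡2 (mod 13); (2|13)=-1, (2|13)=-1; sign (−1)^0·-1^2·-1^2 = +1.
(a,b)_31: α=3, u≡24; β=2, v≡12 (mod 31); (24|31)=-1, (12|31)=-1; sign (−1)^0·-1^2·-1^3 = -1.
(a,b)_∞: sgn(12716355)=+, sgn(7395)=+, so +1.
(a,b)_41: α=3, u≡21; β=2, v≡24 (mod 41); (21|41)=+1, (24|41)=-1; sign (−1)^0·+1^2·-1^3 = -1.
(a,b)_29: α=3, u≡15; β=3, v≡9 (mod 29); (15|29)=-1, (9|29)=+1; sign (−1)^0·-1^3·+1^3 = -1.
(a,b)_23: α=3, u≡19; β=2, v≡16 (mod 23); (19|23)=-1, (16|23)=+1; sign (−1)^0·-1^2·+1^3 = +1.
(a,b)_17: α=4, u≡8; β=3, v≡3 (mod 17); (8|17)=+1, (3|17)=-1; sign (−1)^0·+1^3·-1^4 = +1.
(a,b)_7: α=2, u≡2; β=2, v≡3 (mod 7); (2|7)=+1, (3|7)=-1; sign (−1)^0·+1^2·-1^2 = +1.
(a,b)_3: α=-7, u≡1; β=-3, v≡2 (mod 3); (1|3)=+1, (2|3)=-1; sign (−1)^1·+1^-3·-1^-7 = +1.
|Ram(12716355, 7395)| = 4, even; anisotropic at {2, 29, 31, 41}.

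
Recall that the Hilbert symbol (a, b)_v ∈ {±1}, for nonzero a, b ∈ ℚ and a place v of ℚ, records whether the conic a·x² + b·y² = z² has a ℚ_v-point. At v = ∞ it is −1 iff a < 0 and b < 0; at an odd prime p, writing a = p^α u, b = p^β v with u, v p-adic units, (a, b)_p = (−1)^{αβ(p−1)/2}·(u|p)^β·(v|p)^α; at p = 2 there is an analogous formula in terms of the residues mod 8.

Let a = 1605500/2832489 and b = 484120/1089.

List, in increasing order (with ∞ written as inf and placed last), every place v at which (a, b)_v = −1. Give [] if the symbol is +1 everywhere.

[2, 19]

(a, b) ≡ (95, 2470) mod (ℚ^×)²; places V = {2, 3, 5, 7, 11, 13, 17, 19, ∞}.
(a,b)_7: α=0, u≡4; β=2, v≡6 (mod 7); (4|7)=+1, (6|7)=-1; sign (−1)^0·+1^2·-1^0 = +1.
(a,b)_2: α=2, β=3; u≡7, v≡3 (mod 8); ε(u)ε(v)=1·1, αω(v)=2·1, βω(u)=3·0; sum ≡ 1  ⇒  -1.
(a,b)_3: α=-4, u≡2; β=-2, v≡1 (mod 3); (2|3)=-1, (1|3)=+1; sign (−1)^0·-1^-2·+1^-4 = +1.
(a,b)_17: α=-2, u≡6; β=0, v≡11 (mod 17); (6|17)=-1, (11|17)=-1; sign (−1)^0·-1^0·-1^-2 = +1.
(a,b)_13: α=2, u≡1; β=1, v≡6 (mod 13); (1|13)=+1, (6|13)=-1; sign (−1)^0·+1^1·-1^2 = +1.
(a,b)_∞: sgn(95)=+, sgn(2470)=+, so +1.
(a,b)_11: α=-2, u≡6; β=-2, v≡6 (mod 11); (6|11)=-1, (6|11)=-1; sign (−1)^0·-1^-2·-1^-2 = +1.
(a,b)_19: α=1, u≡1; β=1, v≡16 (mod 19); (1|19)=+1, (16|19)=+1; sign (−1)^1·+1^1·+1^1 = -1.
(a,b)_5: α=3, u≡1; β=1, v≡1 (mod 5); (1|5)=+1, (1|5)=+1; sign (−1)^0·+1^1·+1^3 = +1.
Ram(95, 2470) = {2, 19}; no ℚ_2-point on the conic.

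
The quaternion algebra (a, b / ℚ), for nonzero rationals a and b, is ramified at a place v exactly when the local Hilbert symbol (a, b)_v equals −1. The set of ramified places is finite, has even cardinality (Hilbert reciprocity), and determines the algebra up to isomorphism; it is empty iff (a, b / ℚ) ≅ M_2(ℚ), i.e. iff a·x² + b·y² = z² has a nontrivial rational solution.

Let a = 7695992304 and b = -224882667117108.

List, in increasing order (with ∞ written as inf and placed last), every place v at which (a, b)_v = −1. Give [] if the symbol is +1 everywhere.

Mod squares: a ≡ 231, b ≡ -37037. Check v ∈ {∞, 2, 3, 7, 11, 13, 37}.
v=13: a=13^2·(≡1), b=13^3·(≡11) mod 13; (1|13)=+1, (11|13)=-1; (−1)^{2·3·6}·(+1)^3·(-1)^2 = +1.
v=11: a=11^1·(≡2), b=11^1·(≡7) mod 11; (2|11)=-1, (7|11)=-1; (−1)^{1·1·5}·(-1)^1·(-1)^1 = -1.
v=3: a=3^3·(≡2), b=3^8·(≡1) mod 3; (2|3)=-1, (1|3)=+1; (−1)^{3·8·1}·(-1)^8·(+1)^3 = +1.
v=7: a=7^1·(≡3), b=7^1·(≡4) mod 7; (3|7)=-1, (4|7)=+1; (−1)^{1·1·3}·(-1)^1·(+1)^1 = +1.
v=2: v_2(a)=4, v_2(b)=2; units ≡ 7, 3 (mod 8); ε·ε+αω+βω = 1·1+4·1+2·0 ≡ 1  ⇒  (a,b)_2 = -1.
v=37: a=37^2·(≡21), b=37^3·(≡19) mod 37; (21|37)=+1, (19|37)=-1; (−1)^{2·3·18}·(+1)^3·(-1)^2 = +1.
v=∞: 231 > 0 and -37037 < 0  ⇒  (a,b)_∞ = +1.
|Ram(231, -37037)| = 2, even; anisotropic at {2, 11}.

[2, 11]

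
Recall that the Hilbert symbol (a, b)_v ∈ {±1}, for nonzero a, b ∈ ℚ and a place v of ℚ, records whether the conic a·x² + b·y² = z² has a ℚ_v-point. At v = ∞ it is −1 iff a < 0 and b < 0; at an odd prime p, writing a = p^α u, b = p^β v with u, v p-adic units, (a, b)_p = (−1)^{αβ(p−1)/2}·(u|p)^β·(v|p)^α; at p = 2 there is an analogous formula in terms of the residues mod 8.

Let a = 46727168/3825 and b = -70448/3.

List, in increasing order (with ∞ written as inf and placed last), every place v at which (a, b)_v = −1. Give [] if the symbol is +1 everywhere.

(a, b) ≡ (12121, -13209) mod (ℚ^×)²; places V = {2, 3, 5, 7, 17, 23, 31, 37, ∞}.
(a,b)_7: α=0, u≡4; β=1, v≡3 (mod 7); (4|7)=+1, (3|7)=-1; sign (−1)^0·+1^1·-1^0 = +1.
(a,b)_3: α=-2, u≡1; β=-1, v≡1 (mod 3); (1|3)=+1, (1|3)=+1; sign (−1)^0·+1^-1·+1^-2 = +1.
(a,b)_23: α=1, u≡7; β=0, v≡8 (mod 23); (7|23)=-1, (8|23)=+1; sign (−1)^0·-1^0·+1^1 = +1.
(a,b)_5: α=-2, u≡1; β=0, v≡4 (mod 5); (1|5)=+1, (4|5)=+1; sign (−1)^0·+1^0·+1^-2 = +1.
(a,b)_31: α=1, u≡9; β=0, v≡5 (mod 31); (9|31)=+1, (5|31)=+1; sign (−1)^0·+1^0·+1^1 = +1.
(a,b)_2: α=16, β=4; u≡1, v≡7 (mod 8); ε(u)ε(v)=0·1, αω(v)=16·0, βω(u)=4·0; sum ≡ 0  ⇒  +1.
(a,b)_17: α=-1, u≡4; β=1, v≡7 (mod 17); (4|17)=+1, (7|17)=-1; sign (−1)^0·+1^1·-1^-1 = -1.
(a,b)_37: α=0, u≡17; β=1, v≡19 (mod 37); (17|37)=-1, (19|37)=-1; sign (−1)^0·-1^1·-1^0 = -1.
(a,b)_∞: sgn(12121)=+, sgn(-13209)=−, so +1.
|Ram(12121, -13209)| = 2, even; anisotropic at {17, 37}.

[17, 37]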